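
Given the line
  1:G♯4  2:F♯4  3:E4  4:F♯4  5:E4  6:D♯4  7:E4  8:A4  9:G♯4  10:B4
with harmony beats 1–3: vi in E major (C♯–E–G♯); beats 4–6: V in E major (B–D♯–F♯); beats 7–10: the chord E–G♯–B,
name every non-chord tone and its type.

F♯4 (beat 2) — passing tone; E4 (beat 5) — passing tone; A4 (beat 8) — appoggiatura.

The harmony at that moment is C♯ minor triad (C♯, E, G♯); F♯4 is not a chord tone.
It is approached by step down from G♯4 and left by step down to E4.
Step in, step out in the same direction — a passing tone.
The harmony at that moment is B major triad (B, D♯, F♯); E4 is not a chord tone.
It is approached by step down from F♯4 and left by step down to D♯4.
Step in, step out in the same direction — a passing tone.
The harmony at that moment is E major triad (E, G♯, B); A4 is not a chord tone.
It is approached by leap up from E4 and left by step down to G♯4.
Leap in, step out — an appoggiatura.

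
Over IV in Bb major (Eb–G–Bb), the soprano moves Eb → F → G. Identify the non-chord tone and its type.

The harmony at that moment is Eb major triad (Eb, G, Bb); F is not a chord tone.
It is approached by step up from Eb and left by step up to G.
Step in, step out in the same direction — a passing tone.

F is a passing tone.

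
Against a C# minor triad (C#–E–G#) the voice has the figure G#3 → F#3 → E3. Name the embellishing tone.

The harmony at that moment is C# minor triad (C#, E, G#); F#3 is not a chord tone.
It is approached by step down from G#3 and left by step down to E3.
Step in, step out in the same direction — a passing tone.

F#3 is a passing tone.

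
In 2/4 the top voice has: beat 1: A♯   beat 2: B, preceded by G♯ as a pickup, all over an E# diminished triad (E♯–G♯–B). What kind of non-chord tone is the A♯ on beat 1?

The harmony at that moment is E♯ diminished triad (E♯, G♯, B); A♯ is not a chord tone.
It is approached by step up from G♯ and left by step up to B.
Step in, step out in the same direction — a passing tone.

Passing tone.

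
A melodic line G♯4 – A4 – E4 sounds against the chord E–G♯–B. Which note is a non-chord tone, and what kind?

A4 is an escape tone.

The harmony at that moment is E major triad (E, G♯, B); A4 is not a chord tone.
It is approached by step up from G♯4 and left by leap down to E4.
Step in, leap out — an escape tone.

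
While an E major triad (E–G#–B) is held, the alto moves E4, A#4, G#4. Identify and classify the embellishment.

The harmony at that moment is E major triad (E, G#, B); A#4 is not a chord tone.
It is approached by leap up from E4 and left by step down to G#4.
Leap in, step out — an appoggiatura.

A#4 is an appoggiatura.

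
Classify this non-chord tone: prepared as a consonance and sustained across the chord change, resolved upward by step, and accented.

Retardation.

Approach: by preparation — the pitch is first a chord tone, then held (tied or repeated) while the harmony changes under it. Departure: up by step. Metric position: strong.
A prepared dissonance that resolves upward by step — a retardation. (The same figure resolving downward would be a suspension.)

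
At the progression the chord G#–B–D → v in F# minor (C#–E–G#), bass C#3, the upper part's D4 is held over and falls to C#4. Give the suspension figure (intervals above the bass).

9–8 suspension.

At the second chord the bass is C#3. The suspended D4 lies a ninth above the bass; after resolving down by step to C#4, the interval above the bass becomes an octave.
Suspension figures are named by those two intervals: 9–8.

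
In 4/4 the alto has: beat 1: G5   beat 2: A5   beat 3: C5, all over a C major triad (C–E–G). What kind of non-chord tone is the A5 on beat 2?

The harmony at that moment is C major triad (C, E, G); A5 is not a chord tone.
It is approached by step up from G5 and left by leap down to C5.
Step in, leap out, on a weak beat — an escape tone.

Escape tone.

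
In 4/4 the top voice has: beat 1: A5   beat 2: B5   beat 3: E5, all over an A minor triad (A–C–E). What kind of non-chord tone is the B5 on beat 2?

Escape tone.

The harmony at that moment is A minor triad (A, C, E); B5 is not a chord tone.
It is approached by step up from A5 and left by leap down to E5.
Step in, leap out, on a weak beat — an escape tone.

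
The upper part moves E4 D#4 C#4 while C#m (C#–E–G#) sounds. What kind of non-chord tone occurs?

D#4 is a passing tone.

The harmony at that moment is C# minor triad (C#, E, G#); D#4 is not a chord tone.
It is approached by step down from E4 and left by step down to C#4.
Step in, step out in the same direction — a passing tone.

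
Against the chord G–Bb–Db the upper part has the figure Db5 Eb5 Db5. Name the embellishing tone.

Eb5 is a neighbor tone.

The harmony at that moment is G diminished triad (G, Bb, Db); Eb5 is not a chord tone.
It is approached by step up from Db5 and left by step down to Db5.
Step away and step back to the same note — a neighbor tone (upper neighbor).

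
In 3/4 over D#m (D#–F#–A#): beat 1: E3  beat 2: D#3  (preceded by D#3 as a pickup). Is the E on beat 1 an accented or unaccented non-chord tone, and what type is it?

The harmony at that moment is D# minor triad (D#, F#, A#); E3 is not a chord tone.
It is approached by step up from D#3 and left by step down to D#3.
Step away and step back to the same note — a neighbor tone (upper neighbor).
It falls on the downbeat, so it is accented.

Accented neighbor tone.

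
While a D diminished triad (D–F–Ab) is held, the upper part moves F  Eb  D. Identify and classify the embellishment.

The harmony at that moment is D diminished triad (D, F, Ab); Eb is not a chord tone.
It is approached by step down from F and left by step down to D.
Step in, step out in the same direction — a passing tone.

Eb is a passing tone.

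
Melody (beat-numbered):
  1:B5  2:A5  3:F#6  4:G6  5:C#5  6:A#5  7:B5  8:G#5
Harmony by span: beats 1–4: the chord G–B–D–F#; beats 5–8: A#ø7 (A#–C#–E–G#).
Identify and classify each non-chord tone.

The harmony at that moment is G major seventh chord (G, B, D, F#); A5 is not a chord tone.
It is approached by step down from B5 and left by leap up to F#6.
Step in, leap out — an escape tone.
The harmony at that moment is A# half-diminished seventh chord (A#, C#, E, G#); B5 is not a chord tone.
It is approached by step up from A#5 and left by leap down to G#5.
Step in, leap out — an escape tone.

A5 (beat 2) — escape tone; B5 (beat 7) — escape tone.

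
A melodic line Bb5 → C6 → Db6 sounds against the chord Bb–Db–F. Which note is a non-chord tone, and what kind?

The harmony at that moment is Bb minor triad (Bb, Db, F); C6 is not a chord tone.
It is approached by step up from Bb5 and left by step up to Db6.
Step in, step out in the same direction — a passing tone.

C6 is a passing tone.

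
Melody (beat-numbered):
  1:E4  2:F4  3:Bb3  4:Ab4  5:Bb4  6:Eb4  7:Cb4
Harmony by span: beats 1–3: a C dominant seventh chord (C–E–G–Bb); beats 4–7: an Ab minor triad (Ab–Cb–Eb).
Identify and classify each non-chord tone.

The harmony at that moment is C dominant seventh chord (C, E, G, Bb); F4 is not a chord tone.
It is approached by step up from E4 and left by leap down to Bb3.
Step in, leap out — an escape tone.
The harmony at that moment is Ab minor triad (Ab, Cb, Eb); Bb4 is not a chord tone.
It is approached by step up from Ab4 and left by leap down to Eb4.
Step in, leap out — an escape tone.

F4 (beat 2) — escape tone; Bb4 (beat 5) — escape tone.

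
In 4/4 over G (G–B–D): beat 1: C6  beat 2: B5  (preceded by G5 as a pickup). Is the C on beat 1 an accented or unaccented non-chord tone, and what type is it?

Accented appoggiatura.

The harmony at that moment is G major triad (G, B, D); C6 is not a chord tone.
It is approached by leap up from G5 and left by step down to B5.
Leap in, step out — an appoggiatura.
It falls on the downbeat, so it is accented.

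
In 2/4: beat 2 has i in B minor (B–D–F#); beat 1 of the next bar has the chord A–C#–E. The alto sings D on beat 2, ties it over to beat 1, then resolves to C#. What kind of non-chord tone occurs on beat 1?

Suspension.

The harmony at that moment is A major triad (A, C#, E); D is not a chord tone.
It is held over (the same pitch as the preceding D) and left by step down to C#.
Held over from the previous chord and resolving down by step — a suspension.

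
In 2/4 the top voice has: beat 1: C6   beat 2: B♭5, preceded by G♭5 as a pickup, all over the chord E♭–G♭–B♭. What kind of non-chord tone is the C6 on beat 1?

Appoggiatura.

The harmony at that moment is E♭ minor triad (E♭, G♭, B♭); C6 is not a chord tone.
It is approached by leap up from G♭5 and left by step down to B♭5.
Leap in, step out, metrically accented — an appoggiatura.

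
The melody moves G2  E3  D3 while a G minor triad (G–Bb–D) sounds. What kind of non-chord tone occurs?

The harmony at that moment is G minor triad (G, Bb, D); E3 is not a chord tone.
It is approached by leap up from G2 and left by step down to D3.
Leap in, step out — an appoggiatura.

E3 is an appoggiatura.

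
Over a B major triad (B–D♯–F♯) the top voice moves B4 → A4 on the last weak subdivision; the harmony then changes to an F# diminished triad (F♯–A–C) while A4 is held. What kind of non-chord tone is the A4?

The harmony at that moment is B major triad (B, D♯, F♯); A4 is not a chord tone.
It is approached by step down from B4 and then sustained as the same pitch into the next harmony.
Arriving early and becoming a chord tone when the harmony changes — an anticipation.

A4 is an anticipation.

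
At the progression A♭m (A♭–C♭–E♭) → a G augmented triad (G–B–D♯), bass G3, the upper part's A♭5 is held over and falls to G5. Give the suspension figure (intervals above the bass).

At the second chord the bass is G3. The suspended A♭5 lies a ninth above the bass; after resolving down by step to G5, the interval above the bass becomes an octave.
Suspension figures are named by those two intervals: 9–8.

9–8 suspension.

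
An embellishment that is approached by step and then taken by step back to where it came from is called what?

Neighbor tone.

Approach: by step. Departure: by step in the opposite direction, back to the starting pitch.
Stepwise on both sides but reversing to return to the same chord tone — a neighbor tone. (Had it continued onward in the same direction it would be a passing tone instead.)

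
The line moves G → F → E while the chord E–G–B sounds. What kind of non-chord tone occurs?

The harmony at that moment is E minor triad (E, G, B); F is not a chord tone.
It is approached by step down from G and left by step down to E.
Step in, step out in the same direction — a passing tone.

F is a passing tone.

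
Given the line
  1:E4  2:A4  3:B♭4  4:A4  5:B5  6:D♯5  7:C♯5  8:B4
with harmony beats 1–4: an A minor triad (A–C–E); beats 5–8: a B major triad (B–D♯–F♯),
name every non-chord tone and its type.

The harmony at that moment is A minor triad (A, C, E); B♭4 is not a chord tone.
It is approached by step up from A4 and left by step down to A4.
Step away and step back to the same note — a neighbor tone (upper neighbor).
The harmony at that moment is B major triad (B, D♯, F♯); C♯5 is not a chord tone.
It is approached by step down from D♯5 and left by step down to B4.
Step in, step out in the same direction — a passing tone.

B♭4 (beat 3) — neighbor tone; C♯5 (beat 7) — passing tone.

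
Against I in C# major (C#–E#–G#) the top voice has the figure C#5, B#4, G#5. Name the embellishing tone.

B#4 is an escape tone.

The harmony at that moment is C# major triad (C#, E#, G#); B#4 is not a chord tone.
It is approached by step down from C#5 and left by leap up to G#5.
Step in, leap out — an escape tone.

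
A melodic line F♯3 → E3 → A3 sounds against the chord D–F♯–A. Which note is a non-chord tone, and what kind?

E3 is an escape tone.

The harmony at that moment is D major triad (D, F♯, A); E3 is not a chord tone.
It is approached by step down from F♯3 and left by leap up to A3.
Step in, leap out — an escape tone.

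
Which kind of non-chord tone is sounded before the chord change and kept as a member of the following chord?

Anticipation.

Approach: ahead of the chord change (typically by step), so it is dissonant against the current harmony. Departure: none — the same pitch is restated or held and is a chord tone of the new harmony.
Dissonant first, consonant once the harmony catches up: the note simply arrives early — an anticipation. (The reverse timing, consonant first and dissonant after the change, would be a suspension or retardation.)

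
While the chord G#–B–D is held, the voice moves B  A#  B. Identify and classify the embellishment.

A# is a neighbor tone.

The harmony at that moment is G# diminished triad (G#, B, D); A# is not a chord tone.
It is approached by step down from B and left by step up to B.
Step away and step back to the same note — a neighbor tone (lower neighbor).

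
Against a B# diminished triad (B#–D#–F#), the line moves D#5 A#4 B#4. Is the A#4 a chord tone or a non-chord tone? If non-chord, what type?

The harmony at that moment is B# diminished triad (B#, D#, F#); A#4 is not a chord tone.
It is approached by leap down from D#5 and left by step up to B#4.
Leap in, step out — an appoggiatura.

Non-chord tone — an appoggiatura.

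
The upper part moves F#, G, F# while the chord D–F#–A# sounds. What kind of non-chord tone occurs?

The harmony at that moment is D augmented triad (D, F#, A#); G is not a chord tone.
It is approached by step up from F# and left by step down to F#.
Step away and step back to the same note — a neighbor tone (upper neighbor).

G is a neighbor tone.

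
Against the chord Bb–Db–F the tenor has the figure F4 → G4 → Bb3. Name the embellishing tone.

The harmony at that moment is Bb minor triad (Bb, Db, F); G4 is not a chord tone.
It is approached by step up from F4 and left by leap down to Bb3.
Step in, leap out — an escape tone.

G4 is an escape tone.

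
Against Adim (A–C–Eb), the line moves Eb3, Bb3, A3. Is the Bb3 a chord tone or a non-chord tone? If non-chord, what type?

Non-chord tone — an appoggiatura.

The harmony at that moment is A diminished triad (A, C, Eb); Bb3 is not a chord tone.
It is approached by leap up from Eb3 and left by step down to A3.
Leap in, step out — an appoggiatura.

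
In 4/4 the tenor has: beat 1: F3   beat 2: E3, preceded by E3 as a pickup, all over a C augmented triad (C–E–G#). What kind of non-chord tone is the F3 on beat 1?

The harmony at that moment is C augmented triad (C, E, G#); F3 is not a chord tone.
It is approached by step up from E3 and left by step down to E3.
Step away and step back to the same note — a neighbor tone (upper neighbor).

Upper neighbor tone.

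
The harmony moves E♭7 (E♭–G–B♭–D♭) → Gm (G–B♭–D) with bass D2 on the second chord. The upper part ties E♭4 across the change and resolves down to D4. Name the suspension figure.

9–8 suspension.

At the second chord the bass is D2. The suspended E♭4 lies a ninth above the bass; after resolving down by step to D4, the interval above the bass becomes an octave.
Suspension figures are named by those two intervals: 9–8.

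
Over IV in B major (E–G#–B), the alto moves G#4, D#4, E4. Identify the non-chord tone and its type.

The harmony at that moment is E major triad (E, G#, B); D#4 is not a chord tone.
It is approached by leap down from G#4 and left by step up to E4.
Leap in, step out — an appoggiatura.

D#4 is an appoggiatura.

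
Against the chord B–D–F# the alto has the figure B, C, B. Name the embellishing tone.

C is a neighbor tone.

The harmony at that moment is B minor triad (B, D, F#); C is not a chord tone.
It is approached by step up from B and left by step down to B.
Step away and step back to the same note — a neighbor tone (upper neighbor).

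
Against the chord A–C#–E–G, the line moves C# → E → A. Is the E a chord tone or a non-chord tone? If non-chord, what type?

A dominant seventh chord contains A, C#, E, G; E is the fifth, so it is a chord tone.

Chord tone (the fifth of A dominant seventh chord).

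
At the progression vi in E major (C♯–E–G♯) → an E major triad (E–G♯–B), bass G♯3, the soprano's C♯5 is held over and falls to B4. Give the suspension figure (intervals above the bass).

At the second chord the bass is G♯3. The suspended C♯5 lies a fourth above the bass; after resolving down by step to B4, the interval above the bass becomes a third.
Suspension figures are named by those two intervals: 4–3.

4–3 suspension.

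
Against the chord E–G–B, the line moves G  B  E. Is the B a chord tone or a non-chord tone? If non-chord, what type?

E minor triad contains E, G, B; B is the fifth, so it is a chord tone.

Chord tone (the fifth of E minor triad).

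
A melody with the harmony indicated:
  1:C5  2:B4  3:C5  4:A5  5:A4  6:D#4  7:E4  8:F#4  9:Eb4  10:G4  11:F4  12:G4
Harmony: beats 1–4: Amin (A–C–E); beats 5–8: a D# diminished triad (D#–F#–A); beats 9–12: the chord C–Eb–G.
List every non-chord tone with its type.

B4 (beat 2) — neighbor tone; E4 (beat 7) — passing tone; F4 (beat 11) — neighbor tone.

The harmony at that moment is A minor triad (A, C, E); B4 is not a chord tone.
It is approached by step down from C5 and left by step up to C5.
Step away and step back to the same note — a neighbor tone (lower neighbor).
The harmony at that moment is D# diminished triad (D#, F#, A); E4 is not a chord tone.
It is approached by step up from D#4 and left by step up to F#4.
Step in, step out in the same direction — a passing tone.
The harmony at that moment is C minor triad (C, Eb, G); F4 is not a chord tone.
It is approached by step down from G4 and left by step up to G4.
Step away and step back to the same note — a neighbor tone (lower neighbor).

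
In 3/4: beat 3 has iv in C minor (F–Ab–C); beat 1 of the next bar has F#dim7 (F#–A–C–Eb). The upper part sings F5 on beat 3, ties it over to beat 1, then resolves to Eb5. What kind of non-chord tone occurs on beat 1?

Suspension.

The harmony at that moment is F# diminished seventh chord (F#, A, C, Eb); F5 is not a chord tone.
It is held over (the same pitch as the preceding F5) and left by step down to Eb5.
Held over from the previous chord and resolving down by step — a suspension.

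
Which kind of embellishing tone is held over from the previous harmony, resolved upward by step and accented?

Approach: by preparation — the pitch is first a chord tone, then held (tied or repeated) while the harmony changes under it. Departure: up by step. Metric position: strong.
A prepared dissonance that resolves upward by step — a retardation. (The same figure resolving downward would be a suspension.)

Retardation.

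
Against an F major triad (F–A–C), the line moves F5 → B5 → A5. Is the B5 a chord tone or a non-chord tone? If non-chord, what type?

The harmony at that moment is F major triad (F, A, C); B5 is not a chord tone.
It is approached by leap up from F5 and left by step down to A5.
Leap in, step out — an appoggiatura.

Non-chord tone — an appoggiatura.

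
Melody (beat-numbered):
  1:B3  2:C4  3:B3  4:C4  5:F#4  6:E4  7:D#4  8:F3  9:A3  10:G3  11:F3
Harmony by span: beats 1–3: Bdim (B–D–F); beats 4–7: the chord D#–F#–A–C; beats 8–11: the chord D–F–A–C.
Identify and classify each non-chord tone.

The harmony at that moment is B diminished triad (B, D, F); C4 is not a chord tone.
It is approached by step up from B3 and left by step down to B3.
Step away and step back to the same note — a neighbor tone (upper neighbor).
The harmony at that moment is D# diminished seventh chord (D#, F#, A, C); E4 is not a chord tone.
It is approached by step down from F#4 and left by step down to D#4.
Step in, step out in the same direction — a passing tone.
The harmony at that moment is D minor seventh chord (D, F, A, C); G3 is not a chord tone.
It is approached by step down from A3 and left by step down to F3.
Step in, step out in the same direction — a passing tone.

C4 (beat 2) — neighbor tone; E4 (beat 6) — passing tone; G3 (beat 10) — passing tone.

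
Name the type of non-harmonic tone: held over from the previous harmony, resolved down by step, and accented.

Suspension.

Approach: by preparation — the pitch is first a chord tone, then held (tied or repeated) while the harmony changes under it. Departure: down by step. Metric position: strong.
A prepared dissonance that resolves downward by step — a suspension. (The same figure resolving upward would be a retardation.)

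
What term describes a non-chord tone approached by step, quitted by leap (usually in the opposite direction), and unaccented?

Escape tone.

Approach: by step. Departure: by leap. Metric position: weak.
Step in, leap out, from a weak position — an escape tone (échappée). (It is the mirror image of the appoggiatura, which leaps in and steps out on a strong beat.)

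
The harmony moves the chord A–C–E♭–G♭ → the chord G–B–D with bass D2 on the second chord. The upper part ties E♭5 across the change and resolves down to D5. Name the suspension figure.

9–8 suspension.

At the second chord the bass is D2. The suspended E♭5 lies a ninth above the bass; after resolving down by step to D5, the interval above the bass becomes an octave.
Suspension figures are named by those two intervals: 9–8.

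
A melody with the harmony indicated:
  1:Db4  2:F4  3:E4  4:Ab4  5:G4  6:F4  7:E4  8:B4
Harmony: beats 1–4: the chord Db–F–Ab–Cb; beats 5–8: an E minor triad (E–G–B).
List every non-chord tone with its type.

The harmony at that moment is Db dominant seventh chord (Db, F, Ab, Cb); E4 is not a chord tone.
It is approached by step down from F4 and left by leap up to Ab4.
Step in, leap out — an escape tone.
The harmony at that moment is E minor triad (E, G, B); F4 is not a chord tone.
It is approached by step down from G4 and left by step down to E4.
Step in, step out in the same direction — a passing tone.

E4 (beat 3) — escape tone; F4 (beat 6) — passing tone.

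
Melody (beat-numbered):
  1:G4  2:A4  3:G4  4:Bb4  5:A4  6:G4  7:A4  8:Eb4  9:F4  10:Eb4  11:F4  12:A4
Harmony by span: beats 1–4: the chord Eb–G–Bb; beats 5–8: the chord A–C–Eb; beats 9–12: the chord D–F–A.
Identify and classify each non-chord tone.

A4 (beat 2) — neighbor tone; G4 (beat 6) — neighbor tone; Eb4 (beat 10) — neighbor tone.

The harmony at that moment is Eb major triad (Eb, G, Bb); A4 is not a chord tone.
It is approached by step up from G4 and left by step down to G4.
Step away and step back to the same note — a neighbor tone (upper neighbor).
The harmony at that moment is A diminished triad (A, C, Eb); G4 is not a chord tone.
It is approached by step down from A4 and left by step up to A4.
Step away and step back to the same note — a neighbor tone (lower neighbor).
The harmony at that moment is D minor triad (D, F, A); Eb4 is not a chord tone.
It is approached by step down from F4 and left by step up to F4.
Step away and step back to the same note — a neighbor tone (lower neighbor).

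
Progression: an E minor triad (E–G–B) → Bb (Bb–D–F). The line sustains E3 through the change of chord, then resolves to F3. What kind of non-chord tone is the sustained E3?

The harmony at that moment is Bb major triad (Bb, D, F); E3 is not a chord tone.
It is held over (the same pitch as the preceding E3) and left by step up to F3.
Held over from the previous chord and resolving up by step — a retardation.

E3 is a retardation.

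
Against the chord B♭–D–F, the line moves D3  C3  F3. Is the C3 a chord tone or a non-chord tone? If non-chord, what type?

The harmony at that moment is B♭ major triad (B♭, D, F); C3 is not a chord tone.
It is approached by step down from D3 and left by leap up to F3.
Step in, leap out — an escape tone.

Non-chord tone — an escape tone.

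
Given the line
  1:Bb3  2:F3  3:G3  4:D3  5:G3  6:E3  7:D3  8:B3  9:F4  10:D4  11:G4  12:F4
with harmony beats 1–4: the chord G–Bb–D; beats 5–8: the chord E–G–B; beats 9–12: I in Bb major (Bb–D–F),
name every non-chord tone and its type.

The harmony at that moment is G minor triad (G, Bb, D); F3 is not a chord tone.
It is approached by leap down from Bb3 and left by step up to G3.
Leap in, step out — an appoggiatura.
The harmony at that moment is E minor triad (E, G, B); D3 is not a chord tone.
It is approached by step down from E3 and left by leap up to B3.
Step in, leap out — an escape tone.
The harmony at that moment is Bb major triad (Bb, D, F); G4 is not a chord tone.
It is approached by leap up from D4 and left by step down to F4.
Leap in, step out — an appoggiatura.

F3 (beat 2) — appoggiatura; D3 (beat 7) — escape tone; G4 (beat 11) — appoggiatura.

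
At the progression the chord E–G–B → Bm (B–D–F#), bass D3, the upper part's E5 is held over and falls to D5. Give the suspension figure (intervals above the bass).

9–8 suspension.

At the second chord the bass is D3. The suspended E5 lies a ninth above the bass; after resolving down by step to D5, the interval above the bass becomes an octave.
Suspension figures are named by those two intervals: 9–8.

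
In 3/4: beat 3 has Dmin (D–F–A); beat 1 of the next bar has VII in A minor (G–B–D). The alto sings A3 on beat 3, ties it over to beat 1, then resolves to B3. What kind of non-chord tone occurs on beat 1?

The harmony at that moment is G major triad (G, B, D); A3 is not a chord tone.
It is held over (the same pitch as the preceding A3) and left by step up to B3.
Held over from the previous chord and resolving up by step — a retardation.

Retardation.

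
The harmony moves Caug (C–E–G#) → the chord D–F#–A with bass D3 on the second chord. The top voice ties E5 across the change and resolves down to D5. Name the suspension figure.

At the second chord the bass is D3. The suspended E5 lies a ninth above the bass; after resolving down by step to D5, the interval above the bass becomes an octave.
Suspension figures are named by those two intervals: 9–8.

9–8 suspension.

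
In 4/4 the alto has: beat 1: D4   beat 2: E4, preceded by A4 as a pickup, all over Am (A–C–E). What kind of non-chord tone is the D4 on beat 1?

The harmony at that moment is A minor triad (A, C, E); D4 is not a chord tone.
It is approached by leap down from A4 and left by step up to E4.
Leap in, step out, metrically accented — an appoggiatura.

Appoggiatura.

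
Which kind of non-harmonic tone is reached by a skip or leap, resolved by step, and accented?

Approach: by leap. Departure: by step. Metric position: strong.
Leap in, step out, in a metrically strong position — an appoggiatura. (It is the mirror image of the escape tone, which steps in and leaps out from a weak position.)

Appoggiatura.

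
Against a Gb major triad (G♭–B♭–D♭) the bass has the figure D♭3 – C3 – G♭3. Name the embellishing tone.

The harmony at that moment is G♭ major triad (G♭, B♭, D♭); C3 is not a chord tone.
It is approached by step down from D♭3 and left by leap up to G♭3.
Step in, leap out — an escape tone.

C3 is an escape tone.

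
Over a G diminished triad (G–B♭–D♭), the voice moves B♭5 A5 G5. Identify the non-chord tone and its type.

A5 is a passing tone.

The harmony at that moment is G diminished triad (G, B♭, D♭); A5 is not a chord tone.
It is approached by step down from B♭5 and left by step down to G5.
Step in, step out in the same direction — a passing tone.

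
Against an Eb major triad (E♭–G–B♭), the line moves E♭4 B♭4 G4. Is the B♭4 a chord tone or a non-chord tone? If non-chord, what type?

Chord tone (the fifth of Eb major triad).

Eb major triad contains E♭, G, B♭; B♭ is the fifth, so it is a chord tone.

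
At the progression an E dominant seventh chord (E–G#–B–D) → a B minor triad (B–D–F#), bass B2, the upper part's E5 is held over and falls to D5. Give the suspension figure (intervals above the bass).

4–3 suspension.

At the second chord the bass is B2. The suspended E5 lies a fourth above the bass; after resolving down by step to D5, the interval above the bass becomes a third.
Suspension figures are named by those two intervals: 4–3.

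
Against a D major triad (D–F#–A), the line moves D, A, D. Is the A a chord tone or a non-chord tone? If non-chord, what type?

D major triad contains D, F#, A; A is the fifth, so it is a chord tone.

Chord tone (the fifth of D major triad).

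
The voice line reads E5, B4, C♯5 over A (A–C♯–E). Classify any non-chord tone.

The harmony at that moment is A major triad (A, C♯, E); B4 is not a chord tone.
It is approached by leap down from E5 and left by step up to C♯5.
Leap in, step out — an appoggiatura.

B4 is an appoggiatura.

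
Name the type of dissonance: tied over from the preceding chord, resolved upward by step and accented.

Approach: by preparation — the pitch is first a chord tone, then held (tied or repeated) while the harmony changes under it. Departure: up by step. Metric position: strong.
A prepared dissonance that resolves upward by step — a retardation. (The same figure resolving downward would be a suspension.)

Retardation.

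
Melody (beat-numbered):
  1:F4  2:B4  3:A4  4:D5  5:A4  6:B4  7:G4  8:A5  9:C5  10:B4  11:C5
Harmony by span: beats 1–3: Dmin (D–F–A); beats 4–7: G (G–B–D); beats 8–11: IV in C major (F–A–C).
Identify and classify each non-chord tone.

B4 (beat 2) — appoggiatura; A4 (beat 5) — appoggiatura; B4 (beat 10) — neighbor tone.

The harmony at that moment is D minor triad (D, F, A); B4 is not a chord tone.
It is approached by leap up from F4 and left by step down to A4.
Leap in, step out — an appoggiatura.
The harmony at that moment is G major triad (G, B, D); A4 is not a chord tone.
It is approached by leap down from D5 and left by step up to B4.
Leap in, step out — an appoggiatura.
The harmony at that moment is F major triad (F, A, C); B4 is not a chord tone.
It is approached by step down from C5 and left by step up to C5.
Step away and step back to the same note — a neighbor tone (lower neighbor).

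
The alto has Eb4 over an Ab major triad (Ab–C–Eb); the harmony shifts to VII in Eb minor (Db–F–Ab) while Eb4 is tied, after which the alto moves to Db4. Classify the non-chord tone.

Eb4 is a suspension.

The harmony at that moment is Db major triad (Db, F, Ab); Eb4 is not a chord tone.
It is held over (the same pitch as the preceding Eb4) and left by step down to Db4.
Held over from the previous chord and resolving down by step — a suspension.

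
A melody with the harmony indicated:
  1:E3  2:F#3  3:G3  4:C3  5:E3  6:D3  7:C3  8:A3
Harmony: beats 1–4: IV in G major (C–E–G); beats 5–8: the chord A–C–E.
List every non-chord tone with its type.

F#3 (beat 2) — passing tone; D3 (beat 6) — passing tone.

The harmony at that moment is C major triad (C, E, G); F#3 is not a chord tone.
It is approached by step up from E3 and left by step up to G3.
Step in, step out in the same direction — a passing tone.
The harmony at that moment is A minor triad (A, C, E); D3 is not a chord tone.
It is approached by step down from E3 and left by step down to C3.
Step in, step out in the same direction — a passing tone.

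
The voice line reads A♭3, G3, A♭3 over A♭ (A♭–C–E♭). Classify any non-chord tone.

G3 is a neighbor tone.

The harmony at that moment is A♭ major triad (A♭, C, E♭); G3 is not a chord tone.
It is approached by step down from A♭3 and left by step up to A♭3.
Step away and step back to the same note — a neighbor tone (lower neighbor).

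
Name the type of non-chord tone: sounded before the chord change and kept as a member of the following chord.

Anticipation.

Approach: ahead of the chord change (typically by step), so it is dissonant against the current harmony. Departure: none — the same pitch is restated or held and is a chord tone of the new harmony.
Dissonant first, consonant once the harmony catches up: the note simply arrives early — an anticipation. (The reverse timing, consonant first and dissonant after the change, would be a suspension or retardation.)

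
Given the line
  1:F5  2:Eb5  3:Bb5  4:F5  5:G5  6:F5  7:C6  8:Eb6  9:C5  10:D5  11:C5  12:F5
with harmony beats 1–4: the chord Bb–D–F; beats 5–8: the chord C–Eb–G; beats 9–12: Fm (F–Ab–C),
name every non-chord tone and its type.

Eb5 (beat 2) — escape tone; F5 (beat 6) — escape tone; D5 (beat 10) — neighbor tone.

The harmony at that moment is Bb major triad (Bb, D, F); Eb5 is not a chord tone.
It is approached by step down from F5 and left by leap up to Bb5.
Step in, leap out — an escape tone.
The harmony at that moment is C minor triad (C, Eb, G); F5 is not a chord tone.
It is approached by step down from G5 and left by leap up to C6.
Step in, leap out — an escape tone.
The harmony at that moment is F minor triad (F, Ab, C); D5 is not a chord tone.
It is approached by step up from C5 and left by step down to C5.
Step away and step back to the same note — a neighbor tone (upper neighbor).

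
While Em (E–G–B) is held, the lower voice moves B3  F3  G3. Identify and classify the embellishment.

The harmony at that moment is E minor triad (E, G, B); F3 is not a chord tone.
It is approached by leap down from B3 and left by step up to G3.
Leap in, step out — an appoggiatura.

F3 is an appoggiatura.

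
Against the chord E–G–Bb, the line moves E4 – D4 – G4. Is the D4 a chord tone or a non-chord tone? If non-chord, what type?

The harmony at that moment is E diminished triad (E, G, Bb); D4 is not a chord tone.
It is approached by step down from E4 and left by leap up to G4.
Step in, leap out — an escape tone.

Non-chord tone — an escape tone.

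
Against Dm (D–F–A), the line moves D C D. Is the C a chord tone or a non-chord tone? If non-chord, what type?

Non-chord tone — a neighbor tone.

The harmony at that moment is D minor triad (D, F, A); C is not a chord tone.
It is approached by step down from D and left by step up to D.
Step away and step back to the same note — a neighbor tone (lower neighbor).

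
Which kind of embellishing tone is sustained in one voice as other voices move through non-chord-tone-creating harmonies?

Pedal tone.

Approach: none. Departure: none — a single pitch is sustained while the chords change around it, passing through harmonies that do not contain it.
No melodic motion at all; the dissonance is created entirely by the moving harmonies against the stationary note — a pedal tone (pedal point).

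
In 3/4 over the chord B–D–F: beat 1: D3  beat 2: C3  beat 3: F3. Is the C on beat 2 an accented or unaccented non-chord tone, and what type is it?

Unaccented escape tone.

The harmony at that moment is B diminished triad (B, D, F); C3 is not a chord tone.
It is approached by step down from D3 and left by leap up to F3.
Step in, leap out — an escape tone.
It falls on a weak beat, so it is unaccented.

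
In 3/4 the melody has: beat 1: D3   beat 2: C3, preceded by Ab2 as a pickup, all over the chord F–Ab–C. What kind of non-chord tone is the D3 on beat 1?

The harmony at that moment is F minor triad (F, Ab, C); D3 is not a chord tone.
It is approached by leap up from Ab2 and left by step down to C3.
Leap in, step out, metrically accented — an appoggiatura.

Appoggiatura.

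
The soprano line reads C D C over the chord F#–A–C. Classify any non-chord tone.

The harmony at that moment is F# diminished triad (F#, A, C); D is not a chord tone.
It is approached by step up from C and left by step down to C.
Step away and step back to the same note — a neighbor tone (upper neighbor).

D is a neighbor tone.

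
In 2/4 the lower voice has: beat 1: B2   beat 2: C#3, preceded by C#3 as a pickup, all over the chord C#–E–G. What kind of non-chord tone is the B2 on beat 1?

The harmony at that moment is C# diminished triad (C#, E, G); B2 is not a chord tone.
It is approached by step down from C#3 and left by step up to C#3.
Step away and step back to the same note — a neighbor tone (lower neighbor).

Lower neighbor tone.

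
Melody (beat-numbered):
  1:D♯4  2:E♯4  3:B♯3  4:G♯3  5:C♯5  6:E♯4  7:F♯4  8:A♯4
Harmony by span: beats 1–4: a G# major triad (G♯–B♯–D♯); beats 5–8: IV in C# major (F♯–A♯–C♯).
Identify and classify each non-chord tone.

E♯4 (beat 2) — escape tone; E♯4 (beat 6) — appoggiatura.

The harmony at that moment is G♯ major triad (G♯, B♯, D♯); E♯4 is not a chord tone.
It is approached by step up from D♯4 and left by leap down to B♯3.
Step in, leap out — an escape tone.
The harmony at that moment is F♯ major triad (F♯, A♯, C♯); E♯4 is not a chord tone.
It is approached by leap down from C♯5 and left by step up to F♯4.
Leap in, step out — an appoggiatura.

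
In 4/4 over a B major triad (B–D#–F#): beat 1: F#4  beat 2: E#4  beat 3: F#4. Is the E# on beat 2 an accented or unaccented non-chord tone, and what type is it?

The harmony at that moment is B major triad (B, D#, F#); E#4 is not a chord tone.
It is approached by step down from F#4 and left by step up to F#4.
Step away and step back to the same note — a neighbor tone (lower neighbor).
It falls on a weak beat, so it is unaccented.

Unaccented neighbor tone.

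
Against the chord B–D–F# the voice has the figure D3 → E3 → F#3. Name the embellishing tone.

E3 is a passing tone.

The harmony at that moment is B minor triad (B, D, F#); E3 is not a chord tone.
It is approached by step up from D3 and left by step up to F#3.
Step in, step out in the same direction — a passing tone.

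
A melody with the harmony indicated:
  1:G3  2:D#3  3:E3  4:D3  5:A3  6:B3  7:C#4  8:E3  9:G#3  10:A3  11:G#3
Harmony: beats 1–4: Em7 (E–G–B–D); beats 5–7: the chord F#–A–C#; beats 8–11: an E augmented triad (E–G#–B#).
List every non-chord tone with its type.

D#3 (beat 2) — appoggiatura; B3 (beat 6) — passing tone; A3 (beat 10) — neighbor tone.

The harmony at that moment is E minor seventh chord (E, G, B, D); D#3 is not a chord tone.
It is approached by leap down from G3 and left by step up to E3.
Leap in, step out — an appoggiatura.
The harmony at that moment is F# minor triad (F#, A, C#); B3 is not a chord tone.
It is approached by step up from A3 and left by step up to C#4.
Step in, step out in the same direction — a passing tone.
The harmony at that moment is E augmented triad (E, G#, B#); A3 is not a chord tone.
It is approached by step up from G#3 and left by step down to G#3.
Step away and step back to the same note — a neighbor tone (upper neighbor).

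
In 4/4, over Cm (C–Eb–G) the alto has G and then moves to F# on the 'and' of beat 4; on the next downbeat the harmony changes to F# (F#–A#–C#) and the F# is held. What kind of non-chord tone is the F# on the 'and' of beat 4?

Anticipation.

The harmony at that moment is C minor triad (C, Eb, G); F# is not a chord tone.
It is approached by step down from G and then sustained as the same pitch into the next harmony.
Arriving early and becoming a chord tone when the harmony changes — an anticipation.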